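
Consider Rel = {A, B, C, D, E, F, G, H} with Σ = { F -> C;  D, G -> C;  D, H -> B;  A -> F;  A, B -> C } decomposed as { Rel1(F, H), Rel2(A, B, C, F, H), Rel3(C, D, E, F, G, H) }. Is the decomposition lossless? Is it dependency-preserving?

lossy and not dependency-preserving

Lossless test (chase): Rows 1 and 2 agree on F; apply F→C and equate their C entries. No row becomes fully distinguished — the join is lossy.
Dependency preservation: the restricted closure of {D, H} across the fragments never reaches {B}, so D, H → B cannot be enforced without a join — not preserved.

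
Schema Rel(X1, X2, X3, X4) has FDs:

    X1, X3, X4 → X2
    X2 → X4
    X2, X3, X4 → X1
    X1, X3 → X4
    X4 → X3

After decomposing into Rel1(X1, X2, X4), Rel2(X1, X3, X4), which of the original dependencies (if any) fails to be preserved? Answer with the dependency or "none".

none

X1, X3, X4 → X2: restricted closure across fragments reaches X2.
X2 → X4 lies within Rel1.
X2, X3, X4 → X1: restricted closure across fragments reaches X1.
X1, X3 → X4 lies within Rel2.
X4 → X3 lies within Rel2.
Every dependency is enforceable on the fragments, so the decomposition is dependency-preserving.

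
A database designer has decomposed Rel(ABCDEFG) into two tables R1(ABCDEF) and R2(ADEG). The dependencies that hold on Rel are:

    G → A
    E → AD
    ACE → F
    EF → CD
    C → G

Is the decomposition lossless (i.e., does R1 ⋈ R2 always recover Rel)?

Common attributes: R1 ∩ R2 = {ADE}.
No dependency enlarges {ADE}, so (ADE)⁺ = {ADE}.
The closure contains neither all of R1 = {ABCDEF} nor all of R2 = {ADEG}, so the common attributes are not a superkey of either fragment. The join is lossy.

No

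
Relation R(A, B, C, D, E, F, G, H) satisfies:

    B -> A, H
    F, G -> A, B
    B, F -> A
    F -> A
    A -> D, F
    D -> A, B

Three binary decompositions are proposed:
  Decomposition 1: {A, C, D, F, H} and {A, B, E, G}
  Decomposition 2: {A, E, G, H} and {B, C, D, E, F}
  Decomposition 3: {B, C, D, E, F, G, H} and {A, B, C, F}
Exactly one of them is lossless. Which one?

Decomposition 3

Decomposition 1: common = {A}, closure = {A, B, D, F, H} → lossy.
Decomposition 2: common = {E}, closure = {E} → lossy.
Decomposition 3: common = {B, C, F}, closure = {A, B, C, D, F, H} → lossless.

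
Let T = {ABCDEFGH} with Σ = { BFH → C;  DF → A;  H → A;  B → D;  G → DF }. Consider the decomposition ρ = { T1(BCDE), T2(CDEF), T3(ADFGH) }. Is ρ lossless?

No

Chase test. Columns are ABCDEFGH; row i has aⱼ where attribute j ∈ Ti, else bᵢⱼ.
Initial tableau (one row per fragment):
  row 1: b11 a2 a3 a4 a5 b16 b17 b18
  row 2: b21 b22 a3 a4 a5 a6 b27 b28
  row 3: a1 b32 b33 a4 b35 a6 a7 a8
Rows 2 and 3 agree on DF; apply DF→A and equate their A entries.
No row becomes fully distinguished — the join is lossy.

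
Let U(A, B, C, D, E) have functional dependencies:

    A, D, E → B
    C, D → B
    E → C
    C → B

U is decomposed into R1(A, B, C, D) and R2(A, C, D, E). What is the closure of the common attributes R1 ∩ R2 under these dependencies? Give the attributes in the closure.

R1 ∩ R2 = {A, C, D}.
C, D → B applies, adding B
Closure: {A, B, C, D}.

A, B, C, D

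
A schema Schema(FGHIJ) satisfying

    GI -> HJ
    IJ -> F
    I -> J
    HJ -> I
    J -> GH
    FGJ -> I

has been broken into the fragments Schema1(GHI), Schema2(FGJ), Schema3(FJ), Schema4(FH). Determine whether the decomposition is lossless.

No

Chase test. Columns are FGHIJ; row i has aⱼ where attribute j ∈ Schemai, else bᵢⱼ.
Initial tableau (one row per fragment):
  row 1: b11 a2 a3 a4 b15
  row 2: a1 a2 b23 b24 a5
  row 3: a1 b32 b33 b34 a5
  row 4: a1 b42 a3 b44 b45
Rows 2 and 3 agree on J; apply J→GH and equate their GH entries.
Rows 2 and 3 agree on FGJ; apply FGJ→I and equate their I entries.
No row becomes fully distinguished — the join is lossy.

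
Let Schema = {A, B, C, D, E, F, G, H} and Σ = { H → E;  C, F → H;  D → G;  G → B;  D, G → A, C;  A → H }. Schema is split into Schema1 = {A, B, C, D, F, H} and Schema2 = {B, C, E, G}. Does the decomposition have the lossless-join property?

Common attributes: Schema1 ∩ Schema2 = {B, C}.
No dependency enlarges {B, C}, so (B, C)⁺ = {B, C}.
The closure contains neither all of Schema1 = {A, B, C, D, F, H} nor all of Schema2 = {B, C, E, G}, so the common attributes are not a superkey of either fragment. The join is lossy.

No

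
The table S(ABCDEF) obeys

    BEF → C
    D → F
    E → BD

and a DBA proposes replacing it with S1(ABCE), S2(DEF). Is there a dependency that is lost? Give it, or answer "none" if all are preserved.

BEF → C: restricted closure across fragments reaches C.
D → F lies within S2.
E → BD: restricted closure across fragments reaches BD.
Every dependency is enforceable on the fragments, so the decomposition is dependency-preserving.

none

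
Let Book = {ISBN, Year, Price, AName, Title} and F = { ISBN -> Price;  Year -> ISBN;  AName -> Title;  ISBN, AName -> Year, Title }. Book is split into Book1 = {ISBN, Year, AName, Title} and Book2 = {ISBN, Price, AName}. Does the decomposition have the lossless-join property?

Common attributes: Book1 ∩ Book2 = {ISBN, AName}.
Closure of {ISBN, AName}: ISBN → Price applies, adding Price; AName → Title applies, adding Title; ISBN, AName → Year, Title applies, adding Year. So (ISBN, AName)⁺ = {ISBN, Year, Price, AName, Title}.
This closure contains every attribute of Book1, so Book1 ∩ Book2 → Book1. The join is lossless.

Yes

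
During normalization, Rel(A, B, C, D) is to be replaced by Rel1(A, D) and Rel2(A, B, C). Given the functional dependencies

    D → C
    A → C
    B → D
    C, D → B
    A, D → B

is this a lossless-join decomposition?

No

Common attributes: Rel1 ∩ Rel2 = {A}.
Closure of {A}: A → C applies, adding C. So (A)⁺ = {A, C}.
The closure contains neither all of Rel1 = {A, D} nor all of Rel2 = {A, B, C}, so the common attributes are not a superkey of either fragment. The join is lossy.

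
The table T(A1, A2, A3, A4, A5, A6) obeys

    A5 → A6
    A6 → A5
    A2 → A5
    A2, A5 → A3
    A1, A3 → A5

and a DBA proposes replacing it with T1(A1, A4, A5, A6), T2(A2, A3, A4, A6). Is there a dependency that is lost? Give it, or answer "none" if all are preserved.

A1, A3 → A5

Check A1, A3 → A5: no single fragment contains all of {A1, A3, A5}, and the restricted closure of {A1, A3} across the fragments never reaches {A5}.
A5 → A6 is preserved.
A6 → A5 is preserved.
A2 → A5 is preserved.
A2, A5 → A3 is preserved.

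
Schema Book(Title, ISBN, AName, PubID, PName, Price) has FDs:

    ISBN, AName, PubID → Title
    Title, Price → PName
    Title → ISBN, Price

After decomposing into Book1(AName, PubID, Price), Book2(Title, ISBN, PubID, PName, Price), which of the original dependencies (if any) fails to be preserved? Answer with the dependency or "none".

Check ISBN, AName, PubID → Title: no single fragment contains all of {Title, ISBN, AName, PubID}, and the restricted closure of {ISBN, AName, PubID} across the fragments never reaches {Title}.
Title, Price → PName is preserved.
Title → ISBN, Price is preserved.

ISBN, AName, PubID → Title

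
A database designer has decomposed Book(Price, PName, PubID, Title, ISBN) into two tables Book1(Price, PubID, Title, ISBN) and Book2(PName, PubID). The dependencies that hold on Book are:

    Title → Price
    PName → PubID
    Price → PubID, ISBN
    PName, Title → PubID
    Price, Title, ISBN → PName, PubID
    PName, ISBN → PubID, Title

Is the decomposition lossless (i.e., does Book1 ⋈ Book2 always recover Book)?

No

Common attributes: Book1 ∩ Book2 = {PubID}.
No dependency enlarges {PubID}, so (PubID)⁺ = {PubID}.
The closure contains neither all of Book1 = {Price, PubID, Title, ISBN} nor all of Book2 = {PName, PubID}, so the common attributes are not a superkey of either fragment. The join is lossy.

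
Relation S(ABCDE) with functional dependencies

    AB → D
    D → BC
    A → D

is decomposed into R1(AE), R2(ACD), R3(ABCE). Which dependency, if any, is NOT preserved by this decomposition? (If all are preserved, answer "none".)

D → BC

Check D → BC: no single fragment contains all of {BCD}, and the restricted closure of {D} across the fragments never reaches {BC}.
AB → D is preserved.
A → D is preserved.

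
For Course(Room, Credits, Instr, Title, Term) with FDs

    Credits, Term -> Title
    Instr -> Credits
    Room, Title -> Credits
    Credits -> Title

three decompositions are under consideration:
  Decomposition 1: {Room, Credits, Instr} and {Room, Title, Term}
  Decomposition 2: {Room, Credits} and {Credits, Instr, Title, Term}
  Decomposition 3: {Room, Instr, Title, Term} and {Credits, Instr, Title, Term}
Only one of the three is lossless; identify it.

Decomposition 1: common = {Room}, closure = {Room} → lossy.
Decomposition 2: common = {Credits}, closure = {Credits, Title} → lossy.
Decomposition 3: common = {Instr, Title, Term}, closure = {Credits, Instr, Title, Term} → lossless.

Decomposition 3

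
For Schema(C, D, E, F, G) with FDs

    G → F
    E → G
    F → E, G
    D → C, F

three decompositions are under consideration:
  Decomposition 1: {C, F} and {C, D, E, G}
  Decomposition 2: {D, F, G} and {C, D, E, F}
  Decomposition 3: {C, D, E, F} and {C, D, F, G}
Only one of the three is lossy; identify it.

Decomposition 1: common = {C}, closure = {C} → lossy.
Decomposition 2: common = {D, F}, closure = {C, D, E, F, G} → lossless.
Decomposition 3: common = {C, D, F}, closure = {C, D, E, F, G} → lossless.

Decomposition 1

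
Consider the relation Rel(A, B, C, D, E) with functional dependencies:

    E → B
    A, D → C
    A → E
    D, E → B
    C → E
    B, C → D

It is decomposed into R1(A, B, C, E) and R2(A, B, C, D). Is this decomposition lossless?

Yes

Common attributes: R1 ∩ R2 = {A, B, C}.
Closure of {A, B, C}: A → E applies, adding E; B, C → D applies, adding D. So (A, B, C)⁺ = {A, B, C, D, E}.
This closure contains every attribute of R1, so R1 ∩ R2 → R1. The join is lossless.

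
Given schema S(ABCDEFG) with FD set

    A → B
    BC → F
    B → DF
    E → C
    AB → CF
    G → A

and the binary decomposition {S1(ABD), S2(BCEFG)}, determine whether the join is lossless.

Common attributes: S1 ∩ S2 = {B}.
Closure of {B}: B → DF applies, adding DF. So (B)⁺ = {BDF}.
The closure contains neither all of S1 = {ABD} nor all of S2 = {BCEFG}, so the common attributes are not a superkey of either fragment. The join is lossy.

No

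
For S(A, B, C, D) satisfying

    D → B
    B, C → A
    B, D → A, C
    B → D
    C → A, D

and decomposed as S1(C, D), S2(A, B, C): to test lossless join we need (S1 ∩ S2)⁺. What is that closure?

S1 ∩ S2 = {C}.
C → A, D applies, adding A, D
D → B applies, adding B
Closure: {A, B, C, D}.

A, B, C, D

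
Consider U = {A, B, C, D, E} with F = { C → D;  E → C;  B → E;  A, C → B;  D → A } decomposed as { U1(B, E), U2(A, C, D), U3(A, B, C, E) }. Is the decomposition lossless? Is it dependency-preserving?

lossless and dependency-preserving

Lossless test (chase): Rows 2 and 3 agree on C; apply C→D and equate their D entries. Rows 1 and 3 agree on E; apply E→C and equate their C entries. Rows 2 and 3 agree on A, C; apply A, C→B and equate their B entries. Rows 1 and 2 agree on C; apply C→D and equate their D entries. Rows 1 and 2 agree on B; apply B→E and equate their E entries. Rows 1 and 2 agree on D; apply D→A and equate their A entries. Row 1 is now all distinguished symbols — the join is lossless.
Dependency preservation: every FD's attributes lie within a single fragment, so each can be enforced locally — preserved.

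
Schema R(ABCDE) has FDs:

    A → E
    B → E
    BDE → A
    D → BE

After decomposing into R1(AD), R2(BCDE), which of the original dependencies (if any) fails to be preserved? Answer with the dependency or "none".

A → E

Check A → E: no single fragment contains all of {AE}, and the restricted closure of {A} across the fragments never reaches {E}.
B → E is preserved.
BDE → A is preserved.
D → BE is preserved.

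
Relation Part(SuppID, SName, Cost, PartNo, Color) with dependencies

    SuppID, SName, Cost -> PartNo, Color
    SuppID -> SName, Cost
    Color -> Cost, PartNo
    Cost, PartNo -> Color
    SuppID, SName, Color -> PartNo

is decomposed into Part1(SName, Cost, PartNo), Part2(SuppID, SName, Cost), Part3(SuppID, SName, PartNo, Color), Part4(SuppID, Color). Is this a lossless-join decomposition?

Yes

Chase test. Columns are SuppID, SName, Cost, PartNo, Color; row i has aⱼ where attribute j ∈ Parti, else bᵢⱼ.
Initial tableau (one row per fragment):
  row 1: b11 a2 a3 a4 b15
  row 2: a1 a2 a3 b24 b25
  row 3: a1 a2 b33 a4 a5
  row 4: a1 b42 b43 b44 a5
Rows 2 and 3 agree on SuppID; apply SuppID→SName, Cost and equate their SName, Cost entries.
Rows 2 and 4 agree on SuppID; apply SuppID→SName, Cost and equate their SName, Cost entries.
Rows 3 and 4 agree on Color; apply Color→Cost, PartNo and equate their Cost, PartNo entries.
Rows 1 and 3 agree on Cost, PartNo; apply Cost, PartNo→Color and equate their Color entries.
Rows 2 and 3 agree on SuppID, SName, Cost; apply SuppID, SName, Cost→PartNo, Color and equate their PartNo, Color entries.
Row 2 is now all distinguished symbols — the join is lossless.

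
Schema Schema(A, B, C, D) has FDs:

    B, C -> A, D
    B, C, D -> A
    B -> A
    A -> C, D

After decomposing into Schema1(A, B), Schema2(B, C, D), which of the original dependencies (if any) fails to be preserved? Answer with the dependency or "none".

A -> C, D

Check A → C, D: no single fragment contains all of {A, C, D}, and the restricted closure of {A} across the fragments never reaches {C, D}.
B, C → A, D is preserved.
B, C, D → A is preserved.
B → A is preserved.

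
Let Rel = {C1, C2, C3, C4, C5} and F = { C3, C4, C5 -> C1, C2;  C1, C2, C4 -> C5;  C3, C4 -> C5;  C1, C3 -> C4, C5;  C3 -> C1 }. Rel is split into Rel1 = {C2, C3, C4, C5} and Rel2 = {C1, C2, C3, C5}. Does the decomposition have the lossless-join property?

Yes

Common attributes: Rel1 ∩ Rel2 = {C2, C3, C5}.
Closure of {C2, C3, C5}: C3 → C1 applies, adding C1; C1, C3 → C4, C5 applies, adding C4. So (C2, C3, C5)⁺ = {C1, C2, C3, C4, C5}.
This closure contains every attribute of Rel1, so Rel1 ∩ Rel2 → Rel1. The join is lossless.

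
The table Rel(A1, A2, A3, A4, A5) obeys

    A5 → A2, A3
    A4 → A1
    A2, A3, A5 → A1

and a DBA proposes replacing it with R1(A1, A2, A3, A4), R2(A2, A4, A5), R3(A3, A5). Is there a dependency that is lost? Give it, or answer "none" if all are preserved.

A2, A3, A5 → A1

Check A2, A3, A5 → A1: no single fragment contains all of {A1, A2, A3, A5}, and the restricted closure of {A2, A3, A5} across the fragments never reaches {A1}.
A5 → A2, A3 is preserved.
A4 → A1 is preserved.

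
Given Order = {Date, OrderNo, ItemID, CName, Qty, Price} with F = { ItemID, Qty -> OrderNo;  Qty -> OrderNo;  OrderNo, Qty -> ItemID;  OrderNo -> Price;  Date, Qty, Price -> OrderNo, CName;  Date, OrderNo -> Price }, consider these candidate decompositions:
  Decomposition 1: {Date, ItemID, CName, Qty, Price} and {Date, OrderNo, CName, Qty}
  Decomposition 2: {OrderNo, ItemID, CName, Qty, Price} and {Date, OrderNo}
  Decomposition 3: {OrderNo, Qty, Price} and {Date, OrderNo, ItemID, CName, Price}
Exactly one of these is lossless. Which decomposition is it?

Decomposition 1: common = {Date, CName, Qty}, closure = {Date, OrderNo, ItemID, CName, Qty, Price} → lossless.
Decomposition 2: common = {OrderNo}, closure = {OrderNo, Price} → lossy.
Decomposition 3: common = {OrderNo, Price}, closure = {OrderNo, Price} → lossy.

Decomposition 1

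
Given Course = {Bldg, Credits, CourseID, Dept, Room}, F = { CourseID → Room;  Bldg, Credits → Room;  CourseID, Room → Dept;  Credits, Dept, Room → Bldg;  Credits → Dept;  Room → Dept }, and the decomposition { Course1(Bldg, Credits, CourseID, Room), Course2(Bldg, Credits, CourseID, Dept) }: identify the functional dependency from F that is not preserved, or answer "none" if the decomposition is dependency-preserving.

Check Room → Dept: no single fragment contains all of {Dept, Room}, and the restricted closure of {Room} across the fragments never reaches {Dept}.
CourseID → Room is preserved.
Bldg, Credits → Room is preserved.
CourseID, Room → Dept is preserved.
Credits, Dept, Room → Bldg is preserved.
Credits → Dept is preserved.

Room → Dept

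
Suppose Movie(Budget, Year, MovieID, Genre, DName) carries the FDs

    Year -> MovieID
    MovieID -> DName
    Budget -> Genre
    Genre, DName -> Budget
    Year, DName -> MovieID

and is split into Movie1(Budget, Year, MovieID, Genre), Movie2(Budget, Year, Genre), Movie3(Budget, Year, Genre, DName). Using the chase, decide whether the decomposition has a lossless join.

Chase test. Columns are Budget, Year, MovieID, Genre, DName; row i has aⱼ where attribute j ∈ Moviei, else bᵢⱼ.
Initial tableau (one row per fragment):
  row 1: a1 a2 a3 a4 b15
  row 2: a1 a2 b23 a4 b25
  row 3: a1 a2 b33 a4 a5
Rows 1 and 2 agree on Year; apply Year→MovieID and equate their MovieID entries.
Rows 1 and 3 agree on Year; apply Year→MovieID and equate their MovieID entries.
Rows 1 and 2 agree on MovieID; apply MovieID→DName and equate their DName entries.
Rows 1 and 3 agree on MovieID; apply MovieID→DName and equate their DName entries.
Row 1 is now all distinguished symbols — the join is lossless.

Yes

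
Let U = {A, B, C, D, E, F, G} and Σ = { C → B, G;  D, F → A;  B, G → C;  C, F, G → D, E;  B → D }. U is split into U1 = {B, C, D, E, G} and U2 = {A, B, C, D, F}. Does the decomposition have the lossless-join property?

No

Common attributes: U1 ∩ U2 = {B, C, D}.
Closure of {B, C, D}: C → B, G applies, adding G. So (B, C, D)⁺ = {B, C, D, G}.
The closure contains neither all of U1 = {B, C, D, E, G} nor all of U2 = {A, B, C, D, F}, so the common attributes are not a superkey of either fragment. The join is lossy.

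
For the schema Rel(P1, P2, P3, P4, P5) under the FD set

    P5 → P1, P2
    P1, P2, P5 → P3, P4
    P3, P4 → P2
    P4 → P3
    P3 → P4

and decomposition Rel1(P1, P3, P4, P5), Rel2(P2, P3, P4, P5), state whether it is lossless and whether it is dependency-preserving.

Lossless test: (P3, P4, P5)⁺ = {P1, P2, P3, P4, P5}, which contains all of one fragment — lossless.
Dependency preservation: P5 → P1, P2; P1, P2, P5 → P3, P4 are not contained in any single fragment, but the restricted closure of each left-hand side across the fragments still reaches the right-hand side; the remaining FDs each lie inside some fragment. All dependencies are preserved.

lossless and dependency-preserving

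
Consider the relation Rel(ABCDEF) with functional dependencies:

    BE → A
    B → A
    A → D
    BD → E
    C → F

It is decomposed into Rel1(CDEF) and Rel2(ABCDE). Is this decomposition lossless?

Common attributes: Rel1 ∩ Rel2 = {CDE}.
Closure of {CDE}: C → F applies, adding F. So (CDE)⁺ = {CDEF}.
This closure contains every attribute of Rel1, so Rel1 ∩ Rel2 → Rel1. The join is lossless.

Yes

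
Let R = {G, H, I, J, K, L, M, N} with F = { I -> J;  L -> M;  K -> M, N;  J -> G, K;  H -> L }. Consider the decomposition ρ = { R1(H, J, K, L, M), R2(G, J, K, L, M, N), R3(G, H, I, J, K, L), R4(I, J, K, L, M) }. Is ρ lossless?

Chase test. Columns are G, H, I, J, K, L, M, N; row i has aⱼ where attribute j ∈ Ri, else bᵢⱼ.
Initial tableau (one row per fragment):
  row 1: b11 a2 b13 a4 a5 a6 a7 b18
  row 2: a1 b22 b23 a4 a5 a6 a7 a8
  row 3: a1 a2 a3 a4 a5 a6 b37 b38
  row 4: b41 b42 a3 a4 a5 a6 a7 b48
Rows 1 and 3 agree on L; apply L→M and equate their M entries.
Rows 1 and 2 agree on K; apply K→M, N and equate their M, N entries.
Rows 1 and 3 agree on K; apply K→M, N and equate their M, N entries.
Rows 1 and 4 agree on K; apply K→M, N and equate their M, N entries.
Rows 1 and 2 agree on J; apply J→G, K and equate their G, K entries.
Rows 1 and 4 agree on J; apply J→G, K and equate their G, K entries.
Row 3 is now all distinguished symbols — the join is lossless.

Yes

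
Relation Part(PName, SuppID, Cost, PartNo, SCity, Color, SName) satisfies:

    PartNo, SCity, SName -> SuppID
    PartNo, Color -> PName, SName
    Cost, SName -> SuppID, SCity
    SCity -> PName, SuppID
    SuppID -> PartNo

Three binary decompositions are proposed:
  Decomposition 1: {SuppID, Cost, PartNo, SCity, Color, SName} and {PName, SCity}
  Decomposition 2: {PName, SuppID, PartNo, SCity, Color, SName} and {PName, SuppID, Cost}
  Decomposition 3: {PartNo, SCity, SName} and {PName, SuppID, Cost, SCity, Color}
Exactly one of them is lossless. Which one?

Decomposition 1

Decomposition 1: common = {SCity}, closure = {PName, SuppID, PartNo, SCity} → lossless.
Decomposition 2: common = {PName, SuppID}, closure = {PName, SuppID, PartNo} → lossy.
Decomposition 3: common = {SCity}, closure = {PName, SuppID, PartNo, SCity} → lossy.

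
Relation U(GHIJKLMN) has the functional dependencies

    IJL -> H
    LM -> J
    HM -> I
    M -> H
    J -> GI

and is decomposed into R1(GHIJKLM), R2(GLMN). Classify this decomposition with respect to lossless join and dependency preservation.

Lossless test: (GLM)⁺ = {GHIJLM}, which is a superkey of neither fragment — lossy.
Dependency preservation: every FD's attributes lie within a single fragment, so each can be enforced locally — preserved.

lossy but dependency-preserving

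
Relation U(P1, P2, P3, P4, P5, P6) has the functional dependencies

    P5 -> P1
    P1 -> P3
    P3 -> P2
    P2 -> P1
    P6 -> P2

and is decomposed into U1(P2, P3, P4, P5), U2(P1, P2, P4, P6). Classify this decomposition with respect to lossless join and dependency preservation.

lossy but dependency-preserving

Lossless test: (P2, P4)⁺ = {P1, P2, P3, P4}, which is a superkey of neither fragment — lossy.
Dependency preservation: P5 → P1; P1 → P3 are not contained in any single fragment, but the restricted closure of each left-hand side across the fragments still reaches the right-hand side; the remaining FDs each lie inside some fragment. All dependencies are preserved.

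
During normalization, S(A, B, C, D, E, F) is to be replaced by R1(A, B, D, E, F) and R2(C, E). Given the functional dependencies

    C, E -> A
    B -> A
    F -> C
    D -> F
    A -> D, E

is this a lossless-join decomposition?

No

Common attributes: R1 ∩ R2 = {E}.
No dependency enlarges {E}, so (E)⁺ = {E}.
The closure contains neither all of R1 = {A, B, D, E, F} nor all of R2 = {C, E}, so the common attributes are not a superkey of either fragment. The join is lossy.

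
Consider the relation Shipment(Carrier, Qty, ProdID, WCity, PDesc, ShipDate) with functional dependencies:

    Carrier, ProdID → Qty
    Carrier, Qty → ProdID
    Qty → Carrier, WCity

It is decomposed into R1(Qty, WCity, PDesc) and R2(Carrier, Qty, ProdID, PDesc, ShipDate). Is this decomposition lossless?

Yes

Common attributes: R1 ∩ R2 = {Qty, PDesc}.
Closure of {Qty, PDesc}: Qty → Carrier, WCity applies, adding Carrier, WCity; Carrier, Qty → ProdID applies, adding ProdID. So (Qty, PDesc)⁺ = {Carrier, Qty, ProdID, WCity, PDesc}.
This closure contains every attribute of R1, so R1 ∩ R2 → R1. The join is lossless.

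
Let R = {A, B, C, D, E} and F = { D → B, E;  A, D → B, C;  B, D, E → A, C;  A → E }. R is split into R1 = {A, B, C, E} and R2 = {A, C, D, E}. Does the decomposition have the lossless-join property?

Common attributes: R1 ∩ R2 = {A, C, E}.
No dependency enlarges {A, C, E}, so (A, C, E)⁺ = {A, C, E}.
The closure contains neither all of R1 = {A, B, C, E} nor all of R2 = {A, C, D, E}, so the common attributes are not a superkey of either fragment. The join is lossy.

No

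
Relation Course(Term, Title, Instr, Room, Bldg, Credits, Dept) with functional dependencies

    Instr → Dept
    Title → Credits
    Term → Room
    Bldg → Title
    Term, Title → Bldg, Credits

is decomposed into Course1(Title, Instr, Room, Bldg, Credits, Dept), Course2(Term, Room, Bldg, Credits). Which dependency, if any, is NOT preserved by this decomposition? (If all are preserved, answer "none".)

Term, Title → Bldg, Credits

Check Term, Title → Bldg, Credits: no single fragment contains all of {Term, Title, Bldg, Credits}, and the restricted closure of {Term, Title} across the fragments never reaches {Bldg, Credits}.
Instr → Dept is preserved.
Title → Credits is preserved.
Term → Room is preserved.
Bldg → Title is preserved.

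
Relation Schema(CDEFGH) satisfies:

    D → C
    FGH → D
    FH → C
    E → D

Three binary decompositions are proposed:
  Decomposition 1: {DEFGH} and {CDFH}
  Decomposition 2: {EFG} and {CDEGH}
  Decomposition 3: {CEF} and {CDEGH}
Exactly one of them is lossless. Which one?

Decomposition 1

Decomposition 1: common = {DFH}, closure = {CDFH} → lossless.
Decomposition 2: common = {EG}, closure = {CDEG} → lossy.
Decomposition 3: common = {CE}, closure = {CDE} → lossy.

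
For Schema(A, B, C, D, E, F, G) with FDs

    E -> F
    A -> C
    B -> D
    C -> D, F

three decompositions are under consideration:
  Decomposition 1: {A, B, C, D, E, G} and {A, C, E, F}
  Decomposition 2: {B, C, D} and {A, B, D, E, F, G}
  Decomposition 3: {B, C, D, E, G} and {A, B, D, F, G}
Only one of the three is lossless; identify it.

Decomposition 1: common = {A, C, E}, closure = {A, C, D, E, F} → lossless.
Decomposition 2: common = {B, D}, closure = {B, D} → lossy.
Decomposition 3: common = {B, D, G}, closure = {B, D, G} → lossy.

Decomposition 1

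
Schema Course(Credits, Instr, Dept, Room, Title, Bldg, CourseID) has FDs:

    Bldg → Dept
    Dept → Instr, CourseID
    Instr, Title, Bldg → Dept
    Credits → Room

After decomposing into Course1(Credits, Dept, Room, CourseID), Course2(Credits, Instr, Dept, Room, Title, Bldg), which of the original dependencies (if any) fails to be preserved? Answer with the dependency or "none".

Bldg → Dept lies within Course2.
Dept → Instr, CourseID: restricted closure across fragments reaches Instr, CourseID.
Instr, Title, Bldg → Dept lies within Course2.
Credits → Room lies within Course1.
Every dependency is enforceable on the fragments, so the decomposition is dependency-preserving.

none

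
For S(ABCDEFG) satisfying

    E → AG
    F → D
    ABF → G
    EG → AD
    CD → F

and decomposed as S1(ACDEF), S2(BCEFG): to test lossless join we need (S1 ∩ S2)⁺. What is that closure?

S1 ∩ S2 = {CEF}.
E → AG applies, adding AG
F → D applies, adding D
Closure: {ACDEFG}.

ACDEFG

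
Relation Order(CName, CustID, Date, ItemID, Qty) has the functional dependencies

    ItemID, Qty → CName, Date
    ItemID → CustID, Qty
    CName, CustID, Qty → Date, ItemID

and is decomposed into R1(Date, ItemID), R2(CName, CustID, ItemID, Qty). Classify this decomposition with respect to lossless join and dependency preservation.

Lossless test: (ItemID)⁺ = {CName, CustID, Date, ItemID, Qty}, which contains all of one fragment — lossless.
Dependency preservation: ItemID, Qty → CName, Date; CName, CustID, Qty → Date, ItemID are not contained in any single fragment, but the restricted closure of each left-hand side across the fragments still reaches the right-hand side; the remaining FDs each lie inside some fragment. All dependencies are preserved.

lossless and dependency-preserving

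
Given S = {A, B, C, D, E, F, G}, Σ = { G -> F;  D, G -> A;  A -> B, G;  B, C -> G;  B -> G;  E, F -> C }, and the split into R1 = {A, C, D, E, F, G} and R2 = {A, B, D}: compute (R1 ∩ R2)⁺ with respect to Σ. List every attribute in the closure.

A, B, D, F, G

R1 ∩ R2 = {A, D}.
A → B, G applies, adding B, G
G → F applies, adding F
Closure: {A, B, D, F, G}.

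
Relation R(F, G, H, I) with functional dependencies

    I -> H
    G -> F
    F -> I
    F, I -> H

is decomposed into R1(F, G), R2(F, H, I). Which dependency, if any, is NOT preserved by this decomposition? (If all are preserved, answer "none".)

I → H lies within R2.
G → F lies within R1.
F → I lies within R2.
F, I → H lies within R2.
Every dependency is enforceable on the fragments, so the decomposition is dependency-preserving.

none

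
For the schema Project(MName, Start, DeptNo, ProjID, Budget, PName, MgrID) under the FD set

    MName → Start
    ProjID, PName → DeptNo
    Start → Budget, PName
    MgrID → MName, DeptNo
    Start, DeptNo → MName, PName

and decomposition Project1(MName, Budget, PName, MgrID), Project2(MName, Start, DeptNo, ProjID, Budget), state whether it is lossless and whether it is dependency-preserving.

Lossless test: (MName, Budget)⁺ = {MName, Start, Budget, PName}, which is a superkey of neither fragment — lossy.
Dependency preservation: the restricted closure of {ProjID, PName} across the fragments never reaches {DeptNo}, so ProjID, PName → DeptNo cannot be enforced without a join — not preserved.

lossy and not dependency-preserving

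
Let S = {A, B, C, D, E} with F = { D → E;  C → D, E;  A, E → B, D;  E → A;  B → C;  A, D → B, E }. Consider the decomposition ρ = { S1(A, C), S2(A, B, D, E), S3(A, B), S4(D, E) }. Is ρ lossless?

No

Chase test. Columns are A, B, C, D, E; row i has aⱼ where attribute j ∈ Si, else bᵢⱼ.
Initial tableau (one row per fragment):
  row 1: a1 b12 a3 b14 b15
  row 2: a1 a2 b23 a4 a5
  row 3: a1 a2 b33 b34 b35
  row 4: b41 b42 b43 a4 a5
Rows 2 and 4 agree on E; apply E→A and equate their A entries.
Rows 2 and 3 agree on B; apply B→C and equate their C entries.
Rows 2 and 4 agree on A, D; apply A, D→B, E and equate their B, E entries.
Rows 2 and 3 agree on C; apply C→D, E and equate their D, E entries.
Rows 2 and 4 agree on B; apply B→C and equate their C entries.
No row becomes fully distinguished — the join is lossy.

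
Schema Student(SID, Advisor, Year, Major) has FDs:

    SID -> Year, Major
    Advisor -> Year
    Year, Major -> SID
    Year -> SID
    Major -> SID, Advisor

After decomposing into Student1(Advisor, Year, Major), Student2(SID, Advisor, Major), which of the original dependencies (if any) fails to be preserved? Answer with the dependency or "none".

none

SID → Year, Major: restricted closure across fragments reaches Year, Major.
Advisor → Year lies within Student1.
Year, Major → SID: restricted closure across fragments reaches SID.
Year → SID: restricted closure across fragments reaches SID.
Major → SID, Advisor lies within Student2.
Every dependency is enforceable on the fragments, so the decomposition is dependency-preserving.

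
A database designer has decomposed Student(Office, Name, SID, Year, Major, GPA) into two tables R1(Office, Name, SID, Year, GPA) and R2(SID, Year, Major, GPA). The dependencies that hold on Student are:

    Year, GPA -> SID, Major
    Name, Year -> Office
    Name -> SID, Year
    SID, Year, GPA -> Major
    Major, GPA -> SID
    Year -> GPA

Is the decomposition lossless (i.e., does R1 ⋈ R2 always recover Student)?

Yes

Common attributes: R1 ∩ R2 = {SID, Year, GPA}.
Closure of {SID, Year, GPA}: Year, GPA → SID, Major applies, adding Major. So (SID, Year, GPA)⁺ = {SID, Year, Major, GPA}.
This closure contains every attribute of R2, so R1 ∩ R2 → R2. The join is lossless.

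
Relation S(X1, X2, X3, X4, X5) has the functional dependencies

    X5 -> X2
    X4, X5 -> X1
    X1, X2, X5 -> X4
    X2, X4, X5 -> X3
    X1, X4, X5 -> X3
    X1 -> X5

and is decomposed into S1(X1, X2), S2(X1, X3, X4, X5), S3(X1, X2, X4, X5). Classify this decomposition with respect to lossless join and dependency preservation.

Lossless test (chase): Rows 2 and 3 agree on X5; apply X5→X2 and equate their X2 entries. Rows 2 and 3 agree on X2, X4, X5; apply X2, X4, X5→X3 and equate their X3 entries. Rows 1 and 2 agree on X1; apply X1→X5 and equate their X5 entries. Rows 1 and 2 agree on X1, X2, X5; apply X1, X2, X5→X4 and equate their X4 entries. Rows 1 and 2 agree on X2, X4, X5; apply X2, X4, X5→X3 and equate their X3 entries. Row 1 is now all distinguished symbols — the join is lossless.
Dependency preservation: X2, X4, X5 → X3 is not contained in any single fragment, but the restricted closure of its left-hand side across the fragments still reaches the right-hand side; the remaining FDs each lie inside some fragment. All dependencies are preserved.

lossless and dependency-preserving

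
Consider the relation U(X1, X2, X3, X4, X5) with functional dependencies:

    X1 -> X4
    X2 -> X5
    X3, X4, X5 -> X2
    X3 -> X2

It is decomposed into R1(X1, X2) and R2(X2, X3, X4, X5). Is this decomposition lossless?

Common attributes: R1 ∩ R2 = {X2}.
Closure of {X2}: X2 → X5 applies, adding X5. So (X2)⁺ = {X2, X5}.
The closure contains neither all of R1 = {X1, X2} nor all of R2 = {X2, X3, X4, X5}, so the common attributes are not a superkey of either fragment. The join is lossy.

No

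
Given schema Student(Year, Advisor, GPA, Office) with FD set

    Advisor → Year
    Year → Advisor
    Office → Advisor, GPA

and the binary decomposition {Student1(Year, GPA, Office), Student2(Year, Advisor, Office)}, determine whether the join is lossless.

Yes

Common attributes: Student1 ∩ Student2 = {Year, Office}.
Closure of {Year, Office}: Year → Advisor applies, adding Advisor; Office → Advisor, GPA applies, adding GPA. So (Year, Office)⁺ = {Year, Advisor, GPA, Office}.
This closure contains every attribute of Student1, so Student1 ∩ Student2 → Student1. The join is lossless.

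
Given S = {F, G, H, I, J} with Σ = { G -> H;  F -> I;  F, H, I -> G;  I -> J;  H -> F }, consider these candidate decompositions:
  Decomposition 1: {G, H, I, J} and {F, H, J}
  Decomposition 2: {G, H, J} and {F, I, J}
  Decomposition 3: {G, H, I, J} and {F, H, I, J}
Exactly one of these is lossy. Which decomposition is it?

Decomposition 2

Decomposition 1: common = {H, J}, closure = {F, G, H, I, J} → lossless.
Decomposition 2: common = {J}, closure = {J} → lossy.
Decomposition 3: common = {H, I, J}, closure = {F, G, H, I, J} → lossless.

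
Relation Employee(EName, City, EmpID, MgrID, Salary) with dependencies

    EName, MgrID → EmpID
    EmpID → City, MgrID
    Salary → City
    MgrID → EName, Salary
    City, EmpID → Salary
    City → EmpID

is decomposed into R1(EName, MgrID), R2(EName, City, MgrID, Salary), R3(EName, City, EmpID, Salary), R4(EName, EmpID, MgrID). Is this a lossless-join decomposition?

Yes

Chase test. Columns are EName, City, EmpID, MgrID, Salary; row i has aⱼ where attribute j ∈ Ri, else bᵢⱼ.
Initial tableau (one row per fragment):
  row 1: a1 b12 b13 a4 b15
  row 2: a1 a2 b23 a4 a5
  row 3: a1 a2 a3 b34 a5
  row 4: a1 b42 a3 a4 b45
Rows 1 and 2 agree on EName, MgrID; apply EName, MgrID→EmpID and equate their EmpID entries.
Rows 1 and 4 agree on EName, MgrID; apply EName, MgrID→EmpID and equate their EmpID entries.
Rows 1 and 2 agree on EmpID; apply EmpID→City, MgrID and equate their City, MgrID entries.
Rows 1 and 3 agree on EmpID; apply EmpID→City, MgrID and equate their City, MgrID entries.
Rows 1 and 4 agree on EmpID; apply EmpID→City, MgrID and equate their City, MgrID entries.
Rows 1 and 2 agree on MgrID; apply MgrID→EName, Salary and equate their EName, Salary entries.
Rows 1 and 4 agree on MgrID; apply MgrID→EName, Salary and equate their EName, Salary entries.
Row 1 is now all distinguished symbols — the join is lossless.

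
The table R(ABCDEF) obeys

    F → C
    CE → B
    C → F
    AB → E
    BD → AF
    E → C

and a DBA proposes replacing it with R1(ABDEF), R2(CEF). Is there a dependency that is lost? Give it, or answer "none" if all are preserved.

none

F → C lies within R2.
CE → B: restricted closure across fragments reaches B.
C → F lies within R2.
AB → E lies within R1.
BD → AF lies within R1.
E → C lies within R2.
Every dependency is enforceable on the fragments, so the decomposition is dependency-preserving.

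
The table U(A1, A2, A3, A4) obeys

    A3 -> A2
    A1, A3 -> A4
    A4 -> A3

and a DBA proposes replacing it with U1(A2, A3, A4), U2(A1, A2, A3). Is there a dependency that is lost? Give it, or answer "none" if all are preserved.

A1, A3 -> A4

Check A1, A3 → A4: no single fragment contains all of {A1, A3, A4}, and the restricted closure of {A1, A3} across the fragments never reaches {A4}.
A3 → A2 is preserved.
A4 → A3 is preserved.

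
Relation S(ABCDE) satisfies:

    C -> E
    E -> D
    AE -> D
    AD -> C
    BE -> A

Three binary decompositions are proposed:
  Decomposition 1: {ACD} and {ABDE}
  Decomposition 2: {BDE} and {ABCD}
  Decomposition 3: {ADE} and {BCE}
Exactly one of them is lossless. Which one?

Decomposition 1: common = {AD}, closure = {ACDE} → lossless.
Decomposition 2: common = {BD}, closure = {BD} → lossy.
Decomposition 3: common = {E}, closure = {DE} → lossy.

Decomposition 1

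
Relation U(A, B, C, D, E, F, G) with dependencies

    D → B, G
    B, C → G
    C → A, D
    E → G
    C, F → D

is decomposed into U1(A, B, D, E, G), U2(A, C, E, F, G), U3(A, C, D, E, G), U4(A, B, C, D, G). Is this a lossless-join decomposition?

Yes

Chase test. Columns are A, B, C, D, E, F, G; row i has aⱼ where attribute j ∈ Ui, else bᵢⱼ.
Initial tableau (one row per fragment):
  row 1: a1 a2 b13 a4 a5 b16 a7
  row 2: a1 b22 a3 b24 a5 a6 a7
  row 3: a1 b32 a3 a4 a5 b36 a7
  row 4: a1 a2 a3 a4 b45 b46 a7
Rows 1 and 3 agree on D; apply D→B, G and equate their B, G entries.
Rows 2 and 3 agree on C; apply C→A, D and equate their A, D entries.
Rows 1 and 2 agree on D; apply D→B, G and equate their B, G entries.
Row 2 is now all distinguished symbols — the join is lossless.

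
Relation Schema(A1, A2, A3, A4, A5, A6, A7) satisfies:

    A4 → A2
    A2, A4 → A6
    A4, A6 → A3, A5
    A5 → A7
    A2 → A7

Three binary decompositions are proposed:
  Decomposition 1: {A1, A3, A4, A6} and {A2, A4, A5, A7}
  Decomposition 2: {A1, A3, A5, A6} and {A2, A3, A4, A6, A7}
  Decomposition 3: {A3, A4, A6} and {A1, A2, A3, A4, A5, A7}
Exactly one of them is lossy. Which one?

Decomposition 2

Decomposition 1: common = {A4}, closure = {A2, A3, A4, A5, A6, A7} → lossless.
Decomposition 2: common = {A3, A6}, closure = {A3, A6} → lossy.
Decomposition 3: common = {A3, A4}, closure = {A2, A3, A4, A5, A6, A7} → lossless.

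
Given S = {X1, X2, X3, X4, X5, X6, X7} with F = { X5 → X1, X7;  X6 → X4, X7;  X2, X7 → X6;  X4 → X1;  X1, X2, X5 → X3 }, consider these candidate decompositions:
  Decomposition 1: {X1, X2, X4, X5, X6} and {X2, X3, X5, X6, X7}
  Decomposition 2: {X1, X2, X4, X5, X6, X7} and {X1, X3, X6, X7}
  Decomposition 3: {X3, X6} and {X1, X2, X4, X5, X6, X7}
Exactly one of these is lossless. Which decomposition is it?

Decomposition 1: common = {X2, X5, X6}, closure = {X1, X2, X3, X4, X5, X6, X7} → lossless.
Decomposition 2: common = {X1, X6, X7}, closure = {X1, X4, X6, X7} → lossy.
Decomposition 3: common = {X6}, closure = {X1, X4, X6, X7} → lossy.

Decomposition 1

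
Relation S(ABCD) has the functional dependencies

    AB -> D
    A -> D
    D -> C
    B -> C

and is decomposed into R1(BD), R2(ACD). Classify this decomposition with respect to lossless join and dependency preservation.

lossy and not dependency-preserving

Lossless test: (D)⁺ = {CD}, which is a superkey of neither fragment — lossy.
Dependency preservation: the restricted closure of {B} across the fragments never reaches {C}, so B → C cannot be enforced without a join — not preserved.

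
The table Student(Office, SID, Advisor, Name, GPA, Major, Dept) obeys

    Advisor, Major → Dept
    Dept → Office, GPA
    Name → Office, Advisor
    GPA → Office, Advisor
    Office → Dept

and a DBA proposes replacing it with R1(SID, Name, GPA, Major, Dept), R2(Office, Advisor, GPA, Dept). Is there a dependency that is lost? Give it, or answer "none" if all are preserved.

Check Advisor, Major → Dept: no single fragment contains all of {Advisor, Major, Dept}, and the restricted closure of {Advisor, Major} across the fragments never reaches {Dept}.
Dept → Office, GPA is preserved.
Name → Office, Advisor is preserved.
GPA → Office, Advisor is preserved.
Office → Dept is preserved.

Advisor, Major → Dept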